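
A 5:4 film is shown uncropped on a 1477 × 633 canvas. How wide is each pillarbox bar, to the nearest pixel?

5:4 is narrower than 21×9, so it spans the full height.
That makes the image 791.25 px wide (633 × 5/4).
Black = 1477 − 791.25 = 685.75 px, or 342.88 per bar.

343 px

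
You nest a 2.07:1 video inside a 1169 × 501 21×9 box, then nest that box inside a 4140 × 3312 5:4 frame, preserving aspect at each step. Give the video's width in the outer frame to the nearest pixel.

First fit — 2.07:1 into 1169×501 spans the height: 1037.07 × 501.00.
Second fit — the 21×9 canvas into 4140×3312 spans the width: 4140.00 × 1774.29 (×3.5415 from 1169×501).
Applying the same ×3.5415: 1037.07 → 3672.77.

3673 px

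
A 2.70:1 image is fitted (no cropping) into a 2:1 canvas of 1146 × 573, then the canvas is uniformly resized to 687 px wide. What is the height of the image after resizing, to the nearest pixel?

254 px

At 1146×573 the image is width-limited, so height = 1146 / 2.700 ≈ 424.44 px.
Scaling 1146 → 687 is ×0.5995, so the height becomes 424.44 × 0.5995 ≈ 254.44 px.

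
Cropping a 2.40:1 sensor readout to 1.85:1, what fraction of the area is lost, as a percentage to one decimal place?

1.85:1 is narrower than 2.40:1, so the crop keeps the full height and trims the width.
(1.850)/(2.400) ≈ 0.771 of the area survives, leaving 22.92% discarded.

22.9%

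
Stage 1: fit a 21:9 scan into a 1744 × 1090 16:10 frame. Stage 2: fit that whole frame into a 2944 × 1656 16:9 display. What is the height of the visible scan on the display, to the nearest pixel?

Inside the 1744×1090 canvas the scan is width-limited at 1744.00 × 747.43.
The 16:10 canvas is height-limited in 2944×1656, giving 2649.60 × 1656.00; scale factor 1.5193.
The scan scales with it: height 747.43 × 1.5193 ≈ 1135.54.

1136 px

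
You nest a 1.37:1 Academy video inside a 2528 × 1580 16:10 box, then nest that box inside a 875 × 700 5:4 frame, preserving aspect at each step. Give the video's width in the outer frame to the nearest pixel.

749 px

Inside the 2528×1580 canvas the video is height-limited at 2164.60 × 1580.00.
The 16:10 canvas is width-limited in 875×700, giving 875.00 × 546.88; scale factor 0.3461.
Applying the same ×0.3461: 2164.60 → 749.22.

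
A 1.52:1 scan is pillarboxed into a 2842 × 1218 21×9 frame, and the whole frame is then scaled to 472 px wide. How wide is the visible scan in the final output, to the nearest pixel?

307 px

At 2842×1218 the scan is height-limited, so width = 1218 × 1.520 ≈ 1851.36 px.
The frame scales by 472/2842 = 0.1661; 1851.36 × 0.1661 ≈ 307.47 px.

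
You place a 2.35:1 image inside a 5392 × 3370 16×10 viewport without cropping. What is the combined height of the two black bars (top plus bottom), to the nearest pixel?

Since 2.350 > 1.600, the image is width-limited.
Content height = 5392 / 2.350 ≈ 2294.47 px.
Black = 3370 − 2294.47 = 1075.53 px.

1076 px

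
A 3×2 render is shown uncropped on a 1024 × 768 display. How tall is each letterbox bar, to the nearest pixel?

3×2 (1.500) > 4:3 (1.333), so the render fills the width.
Content height = 1024 × 2/3 ≈ 682.67 px.
Leftover height: 768 − 682.67 = 85.33 px → 42.67 each side.

43 px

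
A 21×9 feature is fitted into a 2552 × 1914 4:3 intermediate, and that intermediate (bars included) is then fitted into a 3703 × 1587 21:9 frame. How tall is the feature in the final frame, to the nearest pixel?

21×9 in 2552×1914: fills the width, so the feature is 2552.00 × 1093.71.
The 4:3 canvas is height-limited in 3703×1587, giving 2116.00 × 1587.00; scale factor 0.8292.
Applying the same ×0.8292: 1093.71 → 906.86.

907 px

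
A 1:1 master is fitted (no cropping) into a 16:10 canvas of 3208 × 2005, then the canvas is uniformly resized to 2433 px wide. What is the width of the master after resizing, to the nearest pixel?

1521 px

At 3208×2005 the master is height-limited, so width = 2005 × 1/1 ≈ 2005.00 px.
Resizing to 2433 px wide multiplies everything by 0.7584: 2005.00 → 1520.62 px.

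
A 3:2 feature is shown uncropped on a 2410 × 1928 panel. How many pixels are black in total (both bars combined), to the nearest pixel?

774413 pixels

3:2 is wider than 5:4, so it spans the full width.
Content height = 2410 × 2/3 ≈ 1606.6667 px.
Leftover height: 1928 − 1606.6667 = 321.3333 px.
Across the 2410-px span: 321.3333 × 2410 ≈ 774413 px.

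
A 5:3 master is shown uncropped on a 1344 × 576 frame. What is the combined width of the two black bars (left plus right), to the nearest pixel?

5:3 is narrower than 21:9, so it spans the full height.
Content width = 576 × 5/3 ≈ 960.00 px.
Black = 1344 − 960.00 = 384.00 px.

384 px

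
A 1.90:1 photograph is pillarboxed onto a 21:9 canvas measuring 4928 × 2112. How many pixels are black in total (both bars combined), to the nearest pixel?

1.90:1 (1.900) < 21:9 (2.333), so the photograph fills the height.
The photograph is 2112 × 1.900 ≈ 4012.8000 px wide.
Leftover width: 4928 − 4012.8000 = 915.2000 px.
Bar area = 915.2000 × 2112 ≈ 1932902 px.

1932902 pixels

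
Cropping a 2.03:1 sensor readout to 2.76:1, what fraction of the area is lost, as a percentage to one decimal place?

26.4%

Going from 2.03:1 to 2.76:1 means cutting height while keeping width.
Area ratio = (2.030)/(2.760) = 73.55%; the remaining 26.45% is cropped out.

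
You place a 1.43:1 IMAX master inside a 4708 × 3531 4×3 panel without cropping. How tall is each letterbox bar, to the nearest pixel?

119 px

1.43:1 IMAX (1.430) > 4×3 (1.333), so the master fills the width.
Content height = 4708 / 1.430 ≈ 3292.31 px.
3531 − 3292.31 = 238.69 px of bars (119.35 each).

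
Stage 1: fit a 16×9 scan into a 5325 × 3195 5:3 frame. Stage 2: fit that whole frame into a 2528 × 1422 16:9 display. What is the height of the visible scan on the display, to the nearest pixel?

16×9 in 5325×3195: fills the width, so the scan is 5325.00 × 2995.31.
Second fit — the 5:3 canvas into 2528×1422 spans the height: 2370.00 × 1422.00 (×0.4451 from 5325×3195).
The scan scales with it: height 2995.31 × 0.4451 ≈ 1333.12.

1333 px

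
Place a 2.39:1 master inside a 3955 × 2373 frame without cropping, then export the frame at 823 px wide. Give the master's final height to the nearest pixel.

344 px

Fitted into 3955×2373, the master spans the width; its height is 3955 / 2.390 ≈ 1654.81 px.
Scaling 3955 → 823 is ×0.2081, so the height becomes 1654.81 × 0.2081 ≈ 344.35 px.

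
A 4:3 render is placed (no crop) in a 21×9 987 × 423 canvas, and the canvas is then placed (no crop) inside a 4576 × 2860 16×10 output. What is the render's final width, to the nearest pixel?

2615 px

Inside the 987×423 canvas the render is height-limited at 564.00 × 423.00.
Second fit — the 21×9 canvas into 4576×2860 spans the width: 4576.00 × 1961.14 (×4.6363 from 987×423).
The render scales with it: width 564.00 × 4.6363 ≈ 2614.86.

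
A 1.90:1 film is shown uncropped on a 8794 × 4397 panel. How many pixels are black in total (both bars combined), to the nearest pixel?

Since 1.900 < 2.000, the film is height-limited.
Content width = 4397 × 1.900 ≈ 8354.3000 px.
8794 − 8354.3000 = 439.7000 px of bars.
Bar area = 439.7000 × 4397 ≈ 1933361 px.

1933361 pixels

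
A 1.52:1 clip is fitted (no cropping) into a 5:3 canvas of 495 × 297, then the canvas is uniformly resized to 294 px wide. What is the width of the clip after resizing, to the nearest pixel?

268 px

In the 495×297 frame the clip fills the height: width = 297 × 1.520 ≈ 451.44 px.
The frame scales by 294/495 = 0.5939; 451.44 × 0.5939 ≈ 268.13 px.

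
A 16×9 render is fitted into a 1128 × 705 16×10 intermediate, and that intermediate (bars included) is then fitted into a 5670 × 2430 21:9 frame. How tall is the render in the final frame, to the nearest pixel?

16×9 in 1128×705: fills the width, so the render is 1128.00 × 634.50.
The 16×10 canvas is height-limited in 5670×2430, giving 3888.00 × 2430.00; scale factor 3.4468.
Applying the same ×3.4468: 634.50 → 2187.00.

2187 px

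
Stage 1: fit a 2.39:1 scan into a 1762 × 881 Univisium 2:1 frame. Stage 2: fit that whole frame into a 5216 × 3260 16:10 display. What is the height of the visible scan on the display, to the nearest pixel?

2182 px

2.39:1 in 1762×881: fills the width, so the scan is 1762.00 × 737.24.
Univisium 2:1 in 5216×3260: fills the width, so the intermediate becomes 5216.00 × 2608.00 — a scale of ×2.9603.
Applying the same ×2.9603: 737.24 → 2182.43.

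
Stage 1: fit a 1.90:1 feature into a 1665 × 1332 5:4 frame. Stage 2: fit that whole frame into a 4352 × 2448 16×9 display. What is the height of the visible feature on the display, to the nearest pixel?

1611 px

1.90:1 in 1665×1332: fills the width, so the feature is 1665.00 × 876.32.
The 5:4 canvas is height-limited in 4352×2448, giving 3060.00 × 2448.00; scale factor 1.8378.
Applying the same ×1.8378: 876.32 → 1610.53.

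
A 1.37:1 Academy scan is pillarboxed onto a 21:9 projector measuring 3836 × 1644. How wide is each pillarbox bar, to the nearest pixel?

1.37:1 Academy (1.370) < 21:9 (2.333), so the scan fills the height.
That makes the image 2252.28 px wide (1644 × 1.370).
Leftover width: 3836 − 2252.28 = 1583.72 px → 791.86 each side.

792 px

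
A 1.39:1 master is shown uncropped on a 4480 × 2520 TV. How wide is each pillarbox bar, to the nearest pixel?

489 px

1.39:1 is narrower than 16:9, so it spans the full height.
The master is 2520 × 1.390 ≈ 3502.80 px wide.
Leftover width: 4480 − 3502.80 = 977.20 px → 488.60 each side.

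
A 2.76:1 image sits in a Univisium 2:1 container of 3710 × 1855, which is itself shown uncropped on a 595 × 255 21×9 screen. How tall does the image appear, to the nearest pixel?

185 px

Inside the 3710×1855 canvas the image is width-limited at 3710.00 × 1344.20.
Univisium 2:1 in 595×255: fills the height, so the intermediate becomes 510.00 × 255.00 — a scale of ×0.1375.
Applying the same ×0.1375: 1344.20 → 184.78.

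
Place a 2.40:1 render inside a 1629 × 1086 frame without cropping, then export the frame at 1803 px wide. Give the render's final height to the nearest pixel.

Fitted into 1629×1086, the render spans the width; its height is 1629 / 2.400 ≈ 678.75 px.
The frame scales by 1803/1629 = 1.1068; 678.75 × 1.1068 ≈ 751.25 px.

751 px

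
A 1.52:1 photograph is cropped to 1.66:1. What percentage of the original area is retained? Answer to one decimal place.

Going from 1.52:1 to 1.66:1 means cutting height while keeping width.
Fraction kept = (1.520)/(1.660) ≈ 91.57%.

91.6%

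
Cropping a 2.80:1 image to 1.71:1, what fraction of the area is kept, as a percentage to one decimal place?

The height stays; only width is cut (since 1.71:1 is narrower than 2.80:1).
(1.710)/(2.800) ≈ 0.611 of the area survives.

61.1%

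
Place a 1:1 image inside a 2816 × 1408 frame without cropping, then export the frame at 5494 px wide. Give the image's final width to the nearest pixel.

In the 2816×1408 frame the image fills the height: width = 1408 × 1/1 ≈ 1408.00 px.
Resizing to 5494 px wide multiplies everything by 1.9510: 1408.00 → 2747.00 px.

2747 px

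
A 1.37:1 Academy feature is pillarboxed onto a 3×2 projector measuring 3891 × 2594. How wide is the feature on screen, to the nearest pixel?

3554 px

1.37:1 Academy (1.370) < 3×2 (1.500), so the feature fills the height.
That makes the image 3553.78 px wide (2594 × 1.370).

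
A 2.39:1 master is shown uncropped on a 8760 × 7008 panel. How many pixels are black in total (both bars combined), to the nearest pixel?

2.39:1 (2.390) > 5:4 (1.250), so the master fills the width.
Content height = 8760 / 2.390 ≈ 3665.2720 px.
Leftover height: 7008 − 3665.2720 = 3342.7280 px.
That's 3342.7280 × 8760 ≈ 29282298 black pixels.

29282298 pixels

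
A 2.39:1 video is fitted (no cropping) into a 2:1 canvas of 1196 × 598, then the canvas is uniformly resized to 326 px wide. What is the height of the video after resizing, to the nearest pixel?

Fitted into 1196×598, the video spans the width; its height is 1196 / 2.390 ≈ 500.42 px.
Resizing to 326 px wide multiplies everything by 0.2726: 500.42 → 136.40 px.

136 px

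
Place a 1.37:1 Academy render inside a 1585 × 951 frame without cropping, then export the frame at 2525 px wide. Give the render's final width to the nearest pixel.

2076 px

Fitted into 1585×951, the render spans the height; its width is 951 × 1.370 ≈ 1302.87 px.
The frame scales by 2525/1585 = 1.5931; 1302.87 × 1.5931 ≈ 2075.55 px.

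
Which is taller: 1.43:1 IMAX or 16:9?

1.43:1 IMAX

1.43 and 16:9 = 1.778; 1.778 > 1.43. The smaller width-to-height ratio is the taller frame.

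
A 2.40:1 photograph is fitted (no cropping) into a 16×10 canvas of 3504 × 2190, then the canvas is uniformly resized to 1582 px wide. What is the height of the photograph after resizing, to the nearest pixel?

659 px

In the 3504×2190 frame the photograph fills the width: height = 3504 / 2.400 ≈ 1460.00 px.
Scaling 3504 → 1582 is ×0.4515, so the height becomes 1460.00 × 0.4515 ≈ 659.17 px.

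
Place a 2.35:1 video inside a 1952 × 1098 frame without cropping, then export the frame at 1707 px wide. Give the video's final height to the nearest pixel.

In the 1952×1098 frame the video fills the width: height = 1952 / 2.350 ≈ 830.64 px.
The frame scales by 1707/1952 = 0.8745; 830.64 × 0.8745 ≈ 726.38 px.

726 px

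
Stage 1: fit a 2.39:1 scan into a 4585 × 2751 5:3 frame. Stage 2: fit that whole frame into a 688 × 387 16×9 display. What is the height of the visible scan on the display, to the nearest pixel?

Inside the 4585×2751 canvas the scan is width-limited at 4585.00 × 1918.41.
The 5:3 canvas is height-limited in 688×387, giving 645.00 × 387.00; scale factor 0.1407.
The scan scales with it: height 1918.41 × 0.1407 ≈ 269.87.

270 px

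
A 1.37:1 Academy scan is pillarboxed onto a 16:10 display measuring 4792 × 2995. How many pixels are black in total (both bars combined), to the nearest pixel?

2063106 pixels

1.37:1 Academy is narrower than 16:10, so it spans the full height.
Content width = 2995 × 1.370 ≈ 4103.1500 px.
4792 − 4103.1500 = 688.8500 px of bars.
Across the 2995-px span: 688.8500 × 2995 ≈ 2063106 px.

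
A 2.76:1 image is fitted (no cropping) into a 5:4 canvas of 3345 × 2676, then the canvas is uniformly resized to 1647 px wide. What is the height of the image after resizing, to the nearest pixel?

Fitted into 3345×2676, the image spans the width; its height is 3345 / 2.760 ≈ 1211.96 px.
The frame scales by 1647/3345 = 0.4924; 1211.96 × 0.4924 ≈ 596.74 px.

597 px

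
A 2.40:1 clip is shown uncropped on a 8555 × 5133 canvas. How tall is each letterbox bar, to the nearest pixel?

2.40:1 is wider than 5:3, so it spans the full width.
The clip is 8555 / 2.400 ≈ 3564.58 px tall.
5133 − 3564.58 = 1568.42 px of bars (784.21 each).

784 px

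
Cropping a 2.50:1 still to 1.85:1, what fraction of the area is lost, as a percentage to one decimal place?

26.0%

The height stays; only width is cut (since 1.85:1 is narrower than 2.50:1).
Area ratio = (1.850)/(2.500) = 74.00%; the remaining 26.00% is cropped out.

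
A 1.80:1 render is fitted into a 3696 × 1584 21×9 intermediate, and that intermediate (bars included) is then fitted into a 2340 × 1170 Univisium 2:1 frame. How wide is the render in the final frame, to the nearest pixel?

Inside the 3696×1584 canvas the render is height-limited at 2851.20 × 1584.00.
Second fit — the 21×9 canvas into 2340×1170 spans the width: 2340.00 × 1002.86 (×0.6331 from 3696×1584).
Applying the same ×0.6331: 2851.20 → 1805.14.

1805 px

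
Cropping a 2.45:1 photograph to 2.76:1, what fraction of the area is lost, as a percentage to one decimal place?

Going from 2.45:1 to 2.76:1 means cutting height while keeping width.
Area ratio = (2.450)/(2.760) = 88.77%; the remaining 11.23% is cropped out.

11.2%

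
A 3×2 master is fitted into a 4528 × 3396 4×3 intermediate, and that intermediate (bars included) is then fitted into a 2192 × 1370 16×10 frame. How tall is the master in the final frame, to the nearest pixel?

1218 px

First fit — 3×2 into 4528×3396 spans the width: 4528.00 × 3018.67.
4×3 in 2192×1370: fills the height, so the intermediate becomes 1826.67 × 1370.00 — a scale of ×0.4034.
Applying the same ×0.4034: 3018.67 → 1217.78.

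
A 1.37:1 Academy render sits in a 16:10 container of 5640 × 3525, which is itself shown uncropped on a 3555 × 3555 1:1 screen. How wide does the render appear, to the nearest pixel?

3044 px

Inside the 5640×3525 canvas the render is height-limited at 4829.25 × 3525.00.
Second fit — the 16:10 canvas into 3555×3555 spans the width: 3555.00 × 2221.88 (×0.6303 from 5640×3525).
The render scales with it: width 4829.25 × 0.6303 ≈ 3043.97.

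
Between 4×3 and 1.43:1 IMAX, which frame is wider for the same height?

4×3 = 1.333 and 1.43; 1.43 > 1.333.

1.43:1 IMAX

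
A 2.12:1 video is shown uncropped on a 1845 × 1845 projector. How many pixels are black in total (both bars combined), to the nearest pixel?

2.12:1 is wider than square, so it spans the full width.
Content height = 1845 / 2.120 ≈ 870.2830 px.
1845 − 870.2830 = 974.7170 px of bars.
Bar area = 974.7170 × 1845 ≈ 1798353 px.

1798353 pixels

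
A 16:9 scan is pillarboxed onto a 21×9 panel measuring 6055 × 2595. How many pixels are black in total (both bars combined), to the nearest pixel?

Since 1.778 < 2.333, the scan is height-limited.
Content width = 2595 × 16/9 ≈ 4613.3333 px.
6055 − 4613.3333 = 1441.6667 px of bars.
That's 1441.6667 × 2595 ≈ 3741125 black pixels.

3741125 pixels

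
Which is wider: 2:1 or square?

2 and square = 1; 2 > 1.

2:1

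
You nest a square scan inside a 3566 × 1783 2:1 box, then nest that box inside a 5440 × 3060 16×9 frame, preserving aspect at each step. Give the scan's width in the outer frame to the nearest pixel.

Inside the 3566×1783 canvas the scan is height-limited at 1783.00 × 1783.00.
2:1 in 5440×3060: fills the width, so the intermediate becomes 5440.00 × 2720.00 — a scale of ×1.5255.
So the scan's width is 1783.00 × 1.5255 ≈ 2720.00.

2720 px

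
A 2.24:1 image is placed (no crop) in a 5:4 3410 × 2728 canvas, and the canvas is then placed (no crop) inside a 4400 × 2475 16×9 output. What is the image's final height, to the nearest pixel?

1381 px

2.24:1 in 3410×2728: fills the width, so the image is 3410.00 × 1522.32.
Second fit — the 5:4 canvas into 4400×2475 spans the height: 3093.75 × 2475.00 (×0.9073 from 3410×2728).
The image scales with it: height 1522.32 × 0.9073 ≈ 1381.14.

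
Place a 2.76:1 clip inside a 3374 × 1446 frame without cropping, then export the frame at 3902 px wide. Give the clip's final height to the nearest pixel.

At 3374×1446 the clip is width-limited, so height = 3374 / 2.760 ≈ 1222.46 px.
Scaling 3374 → 3902 is ×1.1565, so the height becomes 1222.46 × 1.1565 ≈ 1413.77 px.

1414 px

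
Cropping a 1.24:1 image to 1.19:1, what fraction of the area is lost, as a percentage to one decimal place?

Going from 1.24:1 to 1.19:1 means cutting width while keeping height.
(1.190)/(1.240) ≈ 0.960 of the area survives, leaving 4.03% discarded.

4.0%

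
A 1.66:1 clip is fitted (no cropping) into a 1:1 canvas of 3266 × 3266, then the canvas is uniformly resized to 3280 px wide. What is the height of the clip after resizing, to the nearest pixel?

Fitted into 3266×3266, the clip spans the width; its height is 3266 / 1.660 ≈ 1967.47 px.
Resizing to 3280 px wide multiplies everything by 1.0043: 1967.47 → 1975.90 px.

1976 px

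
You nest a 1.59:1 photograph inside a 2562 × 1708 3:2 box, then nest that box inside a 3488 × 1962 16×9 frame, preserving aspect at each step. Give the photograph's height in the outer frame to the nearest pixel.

1851 px

Inside the 2562×1708 canvas the photograph is width-limited at 2562.00 × 1611.32.
Second fit — the 3:2 canvas into 3488×1962 spans the height: 2943.00 × 1962.00 (×1.1487 from 2562×1708).
Applying the same ×1.1487: 1611.32 → 1850.94.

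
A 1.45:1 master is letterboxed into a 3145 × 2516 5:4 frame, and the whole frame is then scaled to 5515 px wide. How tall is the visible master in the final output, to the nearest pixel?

At 3145×2516 the master is width-limited, so height = 3145 / 1.450 ≈ 2168.97 px.
The frame scales by 5515/3145 = 1.7536; 2168.97 × 1.7536 ≈ 3803.45 px.

3803 px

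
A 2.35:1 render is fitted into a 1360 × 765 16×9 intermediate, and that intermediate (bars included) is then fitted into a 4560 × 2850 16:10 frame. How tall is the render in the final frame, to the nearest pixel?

First fit — 2.35:1 into 1360×765 spans the width: 1360.00 × 578.72.
16×9 in 4560×2850: fills the width, so the intermediate becomes 4560.00 × 2565.00 — a scale of ×3.3529.
Applying the same ×3.3529: 578.72 → 1940.43.

1940 px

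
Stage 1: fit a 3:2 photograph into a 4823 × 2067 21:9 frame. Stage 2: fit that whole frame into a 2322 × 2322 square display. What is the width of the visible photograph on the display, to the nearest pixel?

1493 px

Inside the 4823×2067 canvas the photograph is height-limited at 3100.50 × 2067.00.
The 21:9 canvas is width-limited in 2322×2322, giving 2322.00 × 995.14; scale factor 0.4814.
So the photograph's width is 3100.50 × 0.4814 ≈ 1492.71.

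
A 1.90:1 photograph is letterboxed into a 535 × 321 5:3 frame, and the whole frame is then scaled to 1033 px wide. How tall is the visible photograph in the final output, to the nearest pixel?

544 px

At 535×321 the photograph is width-limited, so height = 535 / 1.900 ≈ 281.58 px.
Scaling 535 → 1033 is ×1.9308, so the height becomes 281.58 × 1.9308 ≈ 543.68 px.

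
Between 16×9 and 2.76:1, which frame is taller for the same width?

16×9

16×9 = 1.778 and 2.76; 2.76 > 1.778. The smaller width-to-height ratio is the taller frame.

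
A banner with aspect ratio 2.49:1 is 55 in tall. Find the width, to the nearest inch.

137 in

At 2.49:1, 55 × 2.490 ≈ 136.95.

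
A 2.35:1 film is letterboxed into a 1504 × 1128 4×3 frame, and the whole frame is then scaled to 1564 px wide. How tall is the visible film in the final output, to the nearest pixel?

666 px

In the 1504×1128 frame the film fills the width: height = 1504 / 2.350 ≈ 640.00 px.
The frame scales by 1564/1504 = 1.0399; 640.00 × 1.0399 ≈ 665.53 px.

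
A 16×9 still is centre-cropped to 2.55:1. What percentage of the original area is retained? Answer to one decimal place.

2.55:1 is wider than 16×9, so the crop keeps the full width and trims the height.
Area ratio = (1.778)/(2.550) = 69.72% retained.

69.7%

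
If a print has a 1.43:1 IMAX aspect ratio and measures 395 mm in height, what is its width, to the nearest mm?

395 × 1.430 = 564.85.

565 mm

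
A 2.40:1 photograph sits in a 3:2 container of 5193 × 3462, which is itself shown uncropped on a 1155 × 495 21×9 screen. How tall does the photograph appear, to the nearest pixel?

309 px

2.40:1 in 5193×3462: fills the width, so the photograph is 5193.00 × 2163.75.
Second fit — the 3:2 canvas into 1155×495 spans the height: 742.50 × 495.00 (×0.1430 from 5193×3462).
The photograph scales with it: height 2163.75 × 0.1430 ≈ 309.38.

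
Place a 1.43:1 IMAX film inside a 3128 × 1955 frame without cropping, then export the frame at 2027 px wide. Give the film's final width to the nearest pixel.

1812 px

In the 3128×1955 frame the film fills the height: width = 1955 × 1.430 ≈ 2795.65 px.
Scaling 3128 → 2027 is ×0.6480, so the width becomes 2795.65 × 0.6480 ≈ 1811.63 px.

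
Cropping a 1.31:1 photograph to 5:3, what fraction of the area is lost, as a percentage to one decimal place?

21.4%

5:3 is wider than 1.31:1, so the crop keeps the full width and trims the height.
(1.310)/(1.667) ≈ 0.786 of the area survives, leaving 21.40% discarded.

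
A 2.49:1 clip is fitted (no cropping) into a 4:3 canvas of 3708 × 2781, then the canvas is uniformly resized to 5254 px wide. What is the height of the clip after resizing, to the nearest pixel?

2110 px

Fitted into 3708×2781, the clip spans the width; its height is 3708 / 2.490 ≈ 1489.16 px.
Resizing to 5254 px wide multiplies everything by 1.4169: 1489.16 → 2110.04 px.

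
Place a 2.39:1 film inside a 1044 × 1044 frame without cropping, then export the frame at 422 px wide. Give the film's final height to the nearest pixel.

177 px

Fitted into 1044×1044, the film spans the width; its height is 1044 / 2.390 ≈ 436.82 px.
Scaling 1044 → 422 is ×0.4042, so the height becomes 436.82 × 0.4042 ≈ 176.57 px.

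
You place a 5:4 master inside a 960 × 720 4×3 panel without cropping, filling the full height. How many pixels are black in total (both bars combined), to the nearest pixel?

43200 pixels

That makes the image 900.0000 px wide (720 × 5/4).
Black = 960 − 900.0000 = 60.0000 px.
Bar area = 60.0000 × 720 ≈ 43200 px.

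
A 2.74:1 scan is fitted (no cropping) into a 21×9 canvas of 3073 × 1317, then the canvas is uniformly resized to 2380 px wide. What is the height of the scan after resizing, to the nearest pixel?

At 3073×1317 the scan is width-limited, so height = 3073 / 2.740 ≈ 1121.53 px.
Resizing to 2380 px wide multiplies everything by 0.7745: 1121.53 → 868.61 px.

869 px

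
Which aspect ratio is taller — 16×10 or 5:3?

16×10 = 1.6 and 5:3 = 1.667; 1.667 > 1.6. The smaller width-to-height ratio is the taller frame.

16×10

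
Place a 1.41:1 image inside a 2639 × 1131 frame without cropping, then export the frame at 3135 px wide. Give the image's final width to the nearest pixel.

1894 px

Fitted into 2639×1131, the image spans the height; its width is 1131 × 1.410 ≈ 1594.71 px.
Resizing to 3135 px wide multiplies everything by 1.1879: 1594.71 → 1894.44 px.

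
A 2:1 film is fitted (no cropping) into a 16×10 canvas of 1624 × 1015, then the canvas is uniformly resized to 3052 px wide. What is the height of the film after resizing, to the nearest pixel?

1526 px

Fitted into 1624×1015, the film spans the width; its height is 1624 × 1/2 ≈ 812.00 px.
Resizing to 3052 px wide multiplies everything by 1.8793: 812.00 → 1526.00 px.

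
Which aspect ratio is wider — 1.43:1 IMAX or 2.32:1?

1.43 and 2.32; 2.32 > 1.43.

2.32:1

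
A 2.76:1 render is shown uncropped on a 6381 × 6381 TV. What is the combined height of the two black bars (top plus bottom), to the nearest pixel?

Since 2.760 > 1.000, the render is width-limited.
The render is 6381 / 2.760 ≈ 2311.96 px tall.
Black = 6381 − 2311.96 = 4069.04 px.

4069 px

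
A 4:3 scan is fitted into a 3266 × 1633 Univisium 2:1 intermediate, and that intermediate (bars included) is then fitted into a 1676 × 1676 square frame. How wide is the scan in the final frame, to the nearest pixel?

1117 px

First fit — 4:3 into 3266×1633 spans the height: 2177.33 × 1633.00.
Second fit — the Univisium 2:1 canvas into 1676×1676 spans the width: 1676.00 × 838.00 (×0.5132 from 3266×1633).
Applying the same ×0.5132: 2177.33 → 1117.33.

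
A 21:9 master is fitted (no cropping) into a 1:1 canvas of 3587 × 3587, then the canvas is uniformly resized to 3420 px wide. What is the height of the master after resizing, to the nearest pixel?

In the 3587×3587 frame the master fills the width: height = 3587 × 9/21 ≈ 1537.29 px.
Resizing to 3420 px wide multiplies everything by 0.9534: 1537.29 → 1465.71 px.

1466 px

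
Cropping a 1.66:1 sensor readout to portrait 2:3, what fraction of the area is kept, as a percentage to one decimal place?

Going from 1.66:1 to portrait 2:3 means cutting width while keeping height.
(0.667)/(1.660) ≈ 0.402 of the area survives.

40.2%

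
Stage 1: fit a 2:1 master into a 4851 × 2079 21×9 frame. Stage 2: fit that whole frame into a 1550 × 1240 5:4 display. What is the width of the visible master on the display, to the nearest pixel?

1329 px

Inside the 4851×2079 canvas the master is height-limited at 4158.00 × 2079.00.
Second fit — the 21×9 canvas into 1550×1240 spans the width: 1550.00 × 664.29 (×0.3195 from 4851×2079).
Applying the same ×0.3195: 4158.00 → 1328.57.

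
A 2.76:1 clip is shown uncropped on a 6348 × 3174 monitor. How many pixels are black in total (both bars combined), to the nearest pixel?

2.76:1 (2.760) > Univisium 2:1 (2.000), so the clip fills the width.
That makes the image 2300.0000 px tall (6348 / 2.760).
Leftover height: 3174 − 2300.0000 = 874.0000 px.
Across the 6348-px span: 874.0000 × 6348 ≈ 5548152 px.

5548152 pixels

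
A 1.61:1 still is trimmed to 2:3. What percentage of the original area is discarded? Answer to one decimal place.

Going from 1.61:1 to 2:3 means cutting width while keeping height.
Area ratio = (0.667)/(1.610) = 41.41%; the remaining 58.59% is cropped out.

58.6%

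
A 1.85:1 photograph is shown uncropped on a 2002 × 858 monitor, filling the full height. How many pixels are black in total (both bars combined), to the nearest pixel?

The photograph is 858 × 1.850 ≈ 1587.3000 px wide.
Black = 2002 − 1587.3000 = 414.7000 px.
That's 414.7000 × 858 ≈ 355813 black pixels.

355813 pixels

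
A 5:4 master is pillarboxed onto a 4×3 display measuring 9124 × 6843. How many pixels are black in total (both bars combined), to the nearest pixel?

Since 1.250 < 1.333, the master is height-limited.
The master is 6843 × 5/4 ≈ 8553.7500 px wide.
9124 − 8553.7500 = 570.2500 px of bars.
Bar area = 570.2500 × 6843 ≈ 3902221 px.

3902221 pixels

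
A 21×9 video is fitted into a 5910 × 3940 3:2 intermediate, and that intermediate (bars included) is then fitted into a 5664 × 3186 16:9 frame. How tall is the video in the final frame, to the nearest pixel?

Inside the 5910×3940 canvas the video is width-limited at 5910.00 × 2532.86.
3:2 in 5664×3186: fills the height, so the intermediate becomes 4779.00 × 3186.00 — a scale of ×0.8086.
So the video's height is 2532.86 × 0.8086 ≈ 2048.14.

2048 px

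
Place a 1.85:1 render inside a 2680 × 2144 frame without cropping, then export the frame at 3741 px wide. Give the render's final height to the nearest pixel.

2022 px

At 2680×2144 the render is width-limited, so height = 2680 / 1.850 ≈ 1448.65 px.
Scaling 2680 → 3741 is ×1.3959, so the height becomes 1448.65 × 1.3959 ≈ 2022.16 px.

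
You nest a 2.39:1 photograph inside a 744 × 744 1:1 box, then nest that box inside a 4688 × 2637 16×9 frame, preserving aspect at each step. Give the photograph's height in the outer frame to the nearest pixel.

1103 px

First fit — 2.39:1 into 744×744 spans the width: 744.00 × 311.30.
1:1 in 4688×2637: fills the height, so the intermediate becomes 2637.00 × 2637.00 — a scale of ×3.5444.
So the photograph's height is 311.30 × 3.5444 ≈ 1103.35.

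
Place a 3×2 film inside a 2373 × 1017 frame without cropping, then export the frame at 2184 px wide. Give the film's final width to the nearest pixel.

Fitted into 2373×1017, the film spans the height; its width is 1017 × 3/2 ≈ 1525.50 px.
The frame scales by 2184/2373 = 0.9204; 1525.50 × 0.9204 ≈ 1404.00 px.

1404 px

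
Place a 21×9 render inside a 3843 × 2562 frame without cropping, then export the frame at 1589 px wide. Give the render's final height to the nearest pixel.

681 px

Fitted into 3843×2562, the render spans the width; its height is 3843 × 9/21 ≈ 1647.00 px.
Scaling 3843 → 1589 is ×0.4135, so the height becomes 1647.00 × 0.4135 ≈ 681.00 px.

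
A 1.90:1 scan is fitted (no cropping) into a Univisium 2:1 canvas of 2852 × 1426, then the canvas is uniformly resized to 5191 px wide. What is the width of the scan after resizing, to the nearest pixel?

4931 px

At 2852×1426 the scan is height-limited, so width = 1426 × 1.900 ≈ 2709.40 px.
Scaling 2852 → 5191 is ×1.8201, so the width becomes 2709.40 × 1.8201 ≈ 4931.45 px.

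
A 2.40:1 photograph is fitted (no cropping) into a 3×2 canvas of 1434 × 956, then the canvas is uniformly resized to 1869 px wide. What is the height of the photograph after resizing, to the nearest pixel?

779 px

In the 1434×956 frame the photograph fills the width: height = 1434 / 2.400 ≈ 597.50 px.
The frame scales by 1869/1434 = 1.3033; 597.50 × 1.3033 ≈ 778.75 px.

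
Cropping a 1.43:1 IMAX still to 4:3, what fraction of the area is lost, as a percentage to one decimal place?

6.8%

4:3 is narrower than 1.43:1 IMAX, so the crop keeps the full height and trims the width.
(1.333)/(1.430) ≈ 0.932 of the area survives, leaving 6.76% discarded.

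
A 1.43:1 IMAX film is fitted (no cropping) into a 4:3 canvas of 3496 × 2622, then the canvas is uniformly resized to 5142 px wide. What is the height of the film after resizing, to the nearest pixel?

3596 px

In the 3496×2622 frame the film fills the width: height = 3496 / 1.430 ≈ 2444.76 px.
Resizing to 5142 px wide multiplies everything by 1.4708: 2444.76 → 3595.80 px.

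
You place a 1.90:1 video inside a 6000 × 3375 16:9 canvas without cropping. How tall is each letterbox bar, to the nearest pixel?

1.90:1 is wider than 16:9, so it spans the full width.
That makes the image 3157.89 px tall (6000 / 1.900).
Black = 3375 − 3157.89 = 217.11 px, or 108.55 per bar.

109 px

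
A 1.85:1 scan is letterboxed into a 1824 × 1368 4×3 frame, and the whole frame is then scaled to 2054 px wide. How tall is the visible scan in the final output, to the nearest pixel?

Fitted into 1824×1368, the scan spans the width; its height is 1824 / 1.850 ≈ 985.95 px.
Resizing to 2054 px wide multiplies everything by 1.1261: 985.95 → 1110.27 px.

1110 px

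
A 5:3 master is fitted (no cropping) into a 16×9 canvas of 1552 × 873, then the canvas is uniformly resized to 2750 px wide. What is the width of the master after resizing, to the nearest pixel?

2578 px

In the 1552×873 frame the master fills the height: width = 873 × 5/3 ≈ 1455.00 px.
Resizing to 2750 px wide multiplies everything by 1.7719: 1455.00 → 2578.12 px.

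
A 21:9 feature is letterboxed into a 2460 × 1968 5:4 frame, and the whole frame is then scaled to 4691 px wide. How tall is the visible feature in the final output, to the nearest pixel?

2010 px

At 2460×1968 the feature is width-limited, so height = 2460 × 9/21 ≈ 1054.29 px.
Scaling 2460 → 4691 is ×1.9069, so the height becomes 1054.29 × 1.9069 ≈ 2010.43 px.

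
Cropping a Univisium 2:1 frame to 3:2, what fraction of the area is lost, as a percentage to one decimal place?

Going from Univisium 2:1 to 3:2 means cutting width while keeping height.
(1.500)/(2.000) ≈ 0.750 of the area survives, leaving 25.00% discarded.

25.0%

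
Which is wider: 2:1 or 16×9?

2 and 16×9 = 1.778; 2 > 1.778.

2:1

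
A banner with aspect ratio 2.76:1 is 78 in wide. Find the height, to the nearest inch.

28 in

78 / 2.760 = 28.26.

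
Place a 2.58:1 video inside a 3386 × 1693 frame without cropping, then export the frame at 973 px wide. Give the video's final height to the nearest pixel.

377 px

At 3386×1693 the video is width-limited, so height = 3386 / 2.580 ≈ 1312.40 px.
Resizing to 973 px wide multiplies everything by 0.2874: 1312.40 → 377.13 px.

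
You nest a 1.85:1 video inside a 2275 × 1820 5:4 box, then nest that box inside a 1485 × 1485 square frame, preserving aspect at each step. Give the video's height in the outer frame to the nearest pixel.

1.85:1 in 2275×1820: fills the width, so the video is 2275.00 × 1229.73.
Second fit — the 5:4 canvas into 1485×1485 spans the width: 1485.00 × 1188.00 (×0.6527 from 2275×1820).
Applying the same ×0.6527: 1229.73 → 802.70.

803 px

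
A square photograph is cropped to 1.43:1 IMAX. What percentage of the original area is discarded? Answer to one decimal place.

30.1%

Going from square to 1.43:1 IMAX means cutting height while keeping width.
(1.000)/(1.430) ≈ 0.699 of the area survives, leaving 30.07% discarded.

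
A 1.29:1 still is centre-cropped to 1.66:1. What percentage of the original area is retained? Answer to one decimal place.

1.66:1 is wider than 1.29:1, so the crop keeps the full width and trims the height.
Fraction kept = (1.290)/(1.660) ≈ 77.71%.

77.7%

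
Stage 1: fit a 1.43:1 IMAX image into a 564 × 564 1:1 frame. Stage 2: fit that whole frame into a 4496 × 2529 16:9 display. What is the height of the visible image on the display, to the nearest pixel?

Inside the 564×564 canvas the image is width-limited at 564.00 × 394.41.
Second fit — the 1:1 canvas into 4496×2529 spans the height: 2529.00 × 2529.00 (×4.4840 from 564×564).
Applying the same ×4.4840: 394.41 → 1768.53.

1769 px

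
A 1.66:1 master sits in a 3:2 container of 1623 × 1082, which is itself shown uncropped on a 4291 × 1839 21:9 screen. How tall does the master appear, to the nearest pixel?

1662 px

1.66:1 in 1623×1082: fills the width, so the master is 1623.00 × 977.71.
Second fit — the 3:2 canvas into 4291×1839 spans the height: 2758.50 × 1839.00 (×1.6996 from 1623×1082).
Applying the same ×1.6996: 977.71 → 1661.75.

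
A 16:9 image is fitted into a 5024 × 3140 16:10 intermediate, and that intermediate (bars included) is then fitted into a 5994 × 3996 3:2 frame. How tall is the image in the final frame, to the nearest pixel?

3372 px

16:9 in 5024×3140: fills the width, so the image is 5024.00 × 2826.00.
16:10 in 5994×3996: fills the width, so the intermediate becomes 5994.00 × 3746.25 — a scale of ×1.1931.
Applying the same ×1.1931: 2826.00 → 3371.62.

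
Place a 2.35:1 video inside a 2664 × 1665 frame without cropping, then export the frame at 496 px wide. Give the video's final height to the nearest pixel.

Fitted into 2664×1665, the video spans the width; its height is 2664 / 2.350 ≈ 1133.62 px.
Scaling 2664 → 496 is ×0.1862, so the height becomes 1133.62 × 0.1862 ≈ 211.06 px.

211 px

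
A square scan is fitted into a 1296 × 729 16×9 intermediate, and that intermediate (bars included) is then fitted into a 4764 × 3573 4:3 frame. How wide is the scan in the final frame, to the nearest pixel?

First fit — square into 1296×729 spans the height: 729.00 × 729.00.
16×9 in 4764×3573: fills the width, so the intermediate becomes 4764.00 × 2679.75 — a scale of ×3.6759.
The scan scales with it: width 729.00 × 3.6759 ≈ 2679.75.

2680 px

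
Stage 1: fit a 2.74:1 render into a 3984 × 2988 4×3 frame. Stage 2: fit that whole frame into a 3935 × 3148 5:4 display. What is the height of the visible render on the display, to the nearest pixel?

Inside the 3984×2988 canvas the render is width-limited at 3984.00 × 1454.01.
4×3 in 3935×3148: fills the width, so the intermediate becomes 3935.00 × 2951.25 — a scale of ×0.9877.
The render scales with it: height 1454.01 × 0.9877 ≈ 1436.13.

1436 px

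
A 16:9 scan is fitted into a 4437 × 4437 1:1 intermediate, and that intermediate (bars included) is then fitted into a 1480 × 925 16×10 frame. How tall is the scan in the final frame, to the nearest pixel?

Inside the 4437×4437 canvas the scan is width-limited at 4437.00 × 2495.81.
Second fit — the 1:1 canvas into 1480×925 spans the height: 925.00 × 925.00 (×0.2085 from 4437×4437).
So the scan's height is 2495.81 × 0.2085 ≈ 520.31.

520 px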